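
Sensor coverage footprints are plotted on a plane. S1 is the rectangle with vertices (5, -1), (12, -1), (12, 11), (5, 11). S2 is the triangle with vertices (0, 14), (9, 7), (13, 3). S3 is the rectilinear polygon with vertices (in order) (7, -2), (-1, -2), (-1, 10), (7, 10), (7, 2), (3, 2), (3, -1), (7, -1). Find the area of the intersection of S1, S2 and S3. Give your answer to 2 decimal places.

The intersection is the polygon with vertices (5,9.769), (5,10), (5.143,10), (7,8.556), (7,8.077).
By the shoelace formula its area is 0.81.

0.81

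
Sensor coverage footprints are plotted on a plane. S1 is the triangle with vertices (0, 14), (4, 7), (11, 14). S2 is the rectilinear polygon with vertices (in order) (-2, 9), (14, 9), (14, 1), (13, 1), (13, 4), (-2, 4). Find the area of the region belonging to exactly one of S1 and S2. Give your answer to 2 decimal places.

|S1| = 38.5, |S2| = 83, |S1∩S2| = 3.1429.
|S1 △ S2| = |S1| + |S2| − 2·|S1∩S2| = 38.5 + 83 − 6.2857 = 115.21.

115.21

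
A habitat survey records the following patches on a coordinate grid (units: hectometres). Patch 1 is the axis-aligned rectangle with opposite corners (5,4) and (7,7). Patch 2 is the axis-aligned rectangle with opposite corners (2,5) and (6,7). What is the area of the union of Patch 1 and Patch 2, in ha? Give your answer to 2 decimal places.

By inclusion–exclusion:
Individual areas: |Patch 1| = 6, |Patch 2| = 8.
|Patch 1∩Patch 2|: x∈[5,6], y∈[5,7] → 1·2 = 2.
|Patch 1 ∪ Patch 2| = 14 − 2 = 12.00.

12.00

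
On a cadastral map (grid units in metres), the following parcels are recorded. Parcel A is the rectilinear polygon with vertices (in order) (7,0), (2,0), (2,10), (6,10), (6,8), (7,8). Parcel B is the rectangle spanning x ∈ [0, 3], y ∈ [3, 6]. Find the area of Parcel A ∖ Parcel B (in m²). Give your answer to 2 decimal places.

45.00

|Parcel A| = 48, |Parcel A∩Parcel B| = 3.
|Parcel A ∖ Parcel B| = |Parcel A| − |Parcel A∩Parcel B| = 48 − 3 = 45.00.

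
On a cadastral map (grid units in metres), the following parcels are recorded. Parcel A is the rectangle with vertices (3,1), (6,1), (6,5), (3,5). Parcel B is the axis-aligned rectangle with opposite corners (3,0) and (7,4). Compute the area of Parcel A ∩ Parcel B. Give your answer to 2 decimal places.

9.00

|Parcel A∩Parcel B|: x∈[3,6], y∈[1,4] → 3·3 = 9.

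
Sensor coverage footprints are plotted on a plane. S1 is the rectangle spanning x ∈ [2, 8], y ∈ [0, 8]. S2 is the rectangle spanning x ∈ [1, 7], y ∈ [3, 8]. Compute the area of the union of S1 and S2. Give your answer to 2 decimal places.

53.00

By inclusion–exclusion:
Individual areas: |S1| = 48, |S2| = 30.
|S1∩S2|: x∈[2,7], y∈[3,8] → 5·5 = 25.
|S1 ∪ S2| = 78 − 25 = 53.00.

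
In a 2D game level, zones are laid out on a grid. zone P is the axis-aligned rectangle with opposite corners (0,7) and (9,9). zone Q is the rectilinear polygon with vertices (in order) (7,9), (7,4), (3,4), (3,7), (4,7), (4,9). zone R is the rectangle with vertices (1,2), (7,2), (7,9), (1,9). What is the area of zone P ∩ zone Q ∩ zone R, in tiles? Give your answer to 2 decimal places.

6.00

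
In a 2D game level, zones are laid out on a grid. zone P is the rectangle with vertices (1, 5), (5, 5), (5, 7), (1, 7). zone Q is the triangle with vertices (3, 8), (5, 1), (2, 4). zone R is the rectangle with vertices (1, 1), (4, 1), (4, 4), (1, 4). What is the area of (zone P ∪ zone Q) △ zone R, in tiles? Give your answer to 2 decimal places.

|zone P ∪ zone Q| = 13.3571.
|(zone P ∪ zone Q) ∩ zone R| = 2.
|(zone P ∪ zone Q) △ zone R| = 13.3571 + 9 − 4 = 18.36.

18.36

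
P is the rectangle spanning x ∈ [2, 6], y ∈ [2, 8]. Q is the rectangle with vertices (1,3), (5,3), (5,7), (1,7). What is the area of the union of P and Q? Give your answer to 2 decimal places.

28.00

By inclusion–exclusion:
Individual areas: |P| = 24, |Q| = 16.
|P∩Q|: x∈[2,5], y∈[3,7] → 3·4 = 12.
|P ∪ Q| = 40 − 12 = 28.00.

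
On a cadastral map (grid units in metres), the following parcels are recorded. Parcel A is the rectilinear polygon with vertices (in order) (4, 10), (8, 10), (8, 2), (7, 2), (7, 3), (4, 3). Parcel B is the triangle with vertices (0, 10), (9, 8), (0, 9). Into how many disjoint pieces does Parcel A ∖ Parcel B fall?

2

Parcel A ∖ Parcel B splits into 2 disjoint pieces (area 5.3333, area 22.3333).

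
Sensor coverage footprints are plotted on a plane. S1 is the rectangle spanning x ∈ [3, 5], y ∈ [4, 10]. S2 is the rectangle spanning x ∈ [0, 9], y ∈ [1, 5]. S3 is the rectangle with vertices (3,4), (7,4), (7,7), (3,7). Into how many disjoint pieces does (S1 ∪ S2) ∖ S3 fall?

(S1 ∪ S2) ∖ S3 splits into 2 disjoint pieces (area 6, area 32).

2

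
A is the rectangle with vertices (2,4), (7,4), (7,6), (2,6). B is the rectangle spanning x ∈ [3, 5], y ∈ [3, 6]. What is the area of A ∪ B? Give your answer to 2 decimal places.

By inclusion–exclusion:
Individual areas: |A| = 10, |B| = 6.
|A∩B|: x∈[3,5], y∈[4,6] → 2·2 = 4.
|A ∪ B| = 16 − 4 = 12.00.

12.00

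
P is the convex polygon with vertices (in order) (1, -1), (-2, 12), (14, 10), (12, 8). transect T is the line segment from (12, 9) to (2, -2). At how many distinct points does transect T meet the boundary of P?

1

The segment meets the boundary at (8.452,5.097).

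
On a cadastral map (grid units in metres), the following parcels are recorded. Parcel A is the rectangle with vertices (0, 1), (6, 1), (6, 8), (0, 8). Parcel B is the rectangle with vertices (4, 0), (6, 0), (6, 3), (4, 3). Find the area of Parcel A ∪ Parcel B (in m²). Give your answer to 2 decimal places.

44.00

By inclusion–exclusion:
Individual areas: |Parcel A| = 42, |Parcel B| = 6.
|Parcel A∩Parcel B|: x∈[4,6], y∈[1,3] → 2·2 = 4.
|Parcel A ∪ Parcel B| = 48 − 4 = 44.00.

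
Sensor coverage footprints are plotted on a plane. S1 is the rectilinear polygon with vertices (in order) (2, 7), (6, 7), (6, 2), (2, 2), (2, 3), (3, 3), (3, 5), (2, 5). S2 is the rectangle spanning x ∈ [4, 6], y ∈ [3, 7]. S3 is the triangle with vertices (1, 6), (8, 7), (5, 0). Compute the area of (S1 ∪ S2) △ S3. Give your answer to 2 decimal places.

12.29

|S1 ∪ S2| = 18.
|(S1 ∪ S2) ∩ S3| = 14.3571.
|(S1 ∪ S2) △ S3| = 18 + 23 − 28.7143 = 12.29.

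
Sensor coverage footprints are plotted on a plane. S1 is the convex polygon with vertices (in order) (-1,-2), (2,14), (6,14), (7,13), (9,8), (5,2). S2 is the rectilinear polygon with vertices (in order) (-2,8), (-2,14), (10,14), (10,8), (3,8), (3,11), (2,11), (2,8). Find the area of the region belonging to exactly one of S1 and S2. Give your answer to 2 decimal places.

87.75

|S1| = 88.5, |S2| = 69, |S1∩S2| = 34.875.
|S1 △ S2| = |S1| + |S2| − 2·|S1∩S2| = 88.5 + 69 − 69.75 = 87.75.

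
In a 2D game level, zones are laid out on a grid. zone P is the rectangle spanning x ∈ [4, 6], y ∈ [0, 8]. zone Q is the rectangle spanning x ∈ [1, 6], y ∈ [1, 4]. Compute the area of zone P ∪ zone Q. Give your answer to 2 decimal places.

25.00

By inclusion–exclusion:
Individual areas: |zone P| = 16, |zone Q| = 15.
|zone P∩zone Q|: x∈[4,6], y∈[1,4] → 2·3 = 6.
|zone P ∪ zone Q| = 31 − 6 = 25.00.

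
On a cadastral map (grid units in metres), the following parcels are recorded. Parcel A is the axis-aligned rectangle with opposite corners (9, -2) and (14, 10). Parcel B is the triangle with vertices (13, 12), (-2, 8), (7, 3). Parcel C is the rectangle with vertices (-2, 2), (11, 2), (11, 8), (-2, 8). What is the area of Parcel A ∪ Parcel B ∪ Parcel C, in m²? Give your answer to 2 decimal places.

By inclusion–exclusion:
Individual areas: |Parcel A| = 60, |Parcel B| = 55.5, |Parcel C| = 78.
|Parcel A∩Parcel B| = 5.3333.
|Parcel A∩Parcel C|: x∈[9,11], y∈[2,8] → 2·6 = 12.
|Parcel B∩Parcel C| = 30.8333.
|Parcel A∩Parcel B∩Parcel C| = 1.3333.
|Parcel A ∪ Parcel B ∪ Parcel C| = 193.5 − 48.1667 + 1.3333 = 146.67.

146.67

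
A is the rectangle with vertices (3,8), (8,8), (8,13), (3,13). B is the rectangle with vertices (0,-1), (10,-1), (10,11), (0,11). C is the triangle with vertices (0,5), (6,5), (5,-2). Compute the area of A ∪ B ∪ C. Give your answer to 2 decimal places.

By inclusion–exclusion:
Individual areas: |A| = 25, |B| = 120, |C| = 21.
|A∩B|: x∈[3,8], y∈[8,11] → 5·3 = 15.
|A∩C| = 0.
|B∩C| = 20.5714.
|A∩B∩C| = 0.
|A ∪ B ∪ C| = 166 − 35.5714 + 0 = 130.43.

130.43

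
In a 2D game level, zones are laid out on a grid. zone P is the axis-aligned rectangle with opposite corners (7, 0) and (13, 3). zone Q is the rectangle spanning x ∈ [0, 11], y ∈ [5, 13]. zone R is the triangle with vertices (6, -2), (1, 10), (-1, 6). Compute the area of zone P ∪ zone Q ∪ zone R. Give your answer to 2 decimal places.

118.79

By inclusion–exclusion:
Individual areas: |zone P| = 18, |zone Q| = 88, |zone R| = 22.
|zone P∩zone Q| = 0 (no overlap).
|zone P∩zone R| = 0.
|zone Q∩zone R| = 9.2083.
|zone P∩zone Q∩zone R| = 0.
|zone P ∪ zone Q ∪ zone R| = 128 − 9.2083 + 0 = 118.79.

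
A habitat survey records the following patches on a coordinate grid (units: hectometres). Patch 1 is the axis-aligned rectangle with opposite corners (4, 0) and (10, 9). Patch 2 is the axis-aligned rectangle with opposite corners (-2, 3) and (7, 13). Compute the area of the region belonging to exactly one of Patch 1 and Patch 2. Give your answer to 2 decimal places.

|Patch 1∩Patch 2|: x∈[4,7], y∈[3,9] → 3·6 = 18.
|Patch 1 △ Patch 2| = |Patch 1| + |Patch 2| − 2·|Patch 1∩Patch 2| = 54 + 90 − 36 = 108.00.

108.00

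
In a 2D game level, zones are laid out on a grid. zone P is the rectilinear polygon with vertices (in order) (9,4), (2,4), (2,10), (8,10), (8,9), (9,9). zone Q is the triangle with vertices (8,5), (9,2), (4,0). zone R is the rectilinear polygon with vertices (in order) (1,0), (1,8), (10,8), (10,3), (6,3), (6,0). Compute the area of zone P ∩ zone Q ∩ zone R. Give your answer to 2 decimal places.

The intersection is the polygon with vertices (8,5), (8.333,4), (7.2,4).
By the shoelace formula its area is 0.57.

0.57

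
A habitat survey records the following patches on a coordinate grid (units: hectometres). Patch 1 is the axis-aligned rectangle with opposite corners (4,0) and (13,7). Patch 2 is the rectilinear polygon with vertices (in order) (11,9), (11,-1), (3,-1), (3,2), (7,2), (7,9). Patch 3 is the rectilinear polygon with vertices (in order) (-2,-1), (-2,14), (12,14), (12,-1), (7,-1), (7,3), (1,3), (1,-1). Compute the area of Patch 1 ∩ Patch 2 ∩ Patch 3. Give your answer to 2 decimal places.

The intersection is the polygon with vertices (11,0), (7,0), (7,2), (7,3), (7,7), (11,7).
By the shoelace formula its area is 28.00.

28.00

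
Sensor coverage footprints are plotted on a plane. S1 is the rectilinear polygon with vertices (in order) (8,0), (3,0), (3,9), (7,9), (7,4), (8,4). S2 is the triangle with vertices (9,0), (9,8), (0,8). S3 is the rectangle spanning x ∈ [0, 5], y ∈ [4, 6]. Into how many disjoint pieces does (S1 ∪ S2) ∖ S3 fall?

1

(S1 ∪ S2) ∖ S3 is a single connected region.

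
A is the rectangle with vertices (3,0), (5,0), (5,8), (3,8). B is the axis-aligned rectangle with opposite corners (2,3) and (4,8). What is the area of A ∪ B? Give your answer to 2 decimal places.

By inclusion–exclusion:
Individual areas: |A| = 16, |B| = 10.
|A∩B|: x∈[3,4], y∈[3,8] → 1·5 = 5.
|A ∪ B| = 26 − 5 = 21.00.

21.00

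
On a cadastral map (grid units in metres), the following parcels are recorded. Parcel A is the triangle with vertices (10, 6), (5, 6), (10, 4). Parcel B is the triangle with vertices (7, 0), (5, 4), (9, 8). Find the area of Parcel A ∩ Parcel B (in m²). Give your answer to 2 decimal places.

1.66

The intersection is the polygon with vertices (8.5,6), (8.182,4.727), (6.429,5.429), (7,6).
By the shoelace formula its area is 1.66.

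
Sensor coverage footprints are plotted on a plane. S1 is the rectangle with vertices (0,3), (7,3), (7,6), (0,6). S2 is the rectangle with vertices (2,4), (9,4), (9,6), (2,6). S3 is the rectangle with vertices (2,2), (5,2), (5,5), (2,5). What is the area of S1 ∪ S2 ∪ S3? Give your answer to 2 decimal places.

By inclusion–exclusion:
Individual areas: |S1| = 21, |S2| = 14, |S3| = 9.
|S1∩S2|: x∈[2,7], y∈[4,6] → 5·2 = 10.
|S1∩S3|: x∈[2,5], y∈[3,5] → 3·2 = 6.
|S2∩S3|: x∈[2,5], y∈[4,5] → 3·1 = 3.
|S1∩S2∩S3| = 3.
|S1 ∪ S2 ∪ S3| = 44 − 19 + 3 = 28.00.

28.00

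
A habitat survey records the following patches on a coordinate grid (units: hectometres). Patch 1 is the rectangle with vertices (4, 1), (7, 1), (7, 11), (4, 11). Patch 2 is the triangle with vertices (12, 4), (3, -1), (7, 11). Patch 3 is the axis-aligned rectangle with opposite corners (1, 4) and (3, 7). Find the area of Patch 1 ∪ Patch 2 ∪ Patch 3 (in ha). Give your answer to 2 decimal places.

By inclusion–exclusion:
Individual areas: |Patch 1| = 30, |Patch 2| = 44, |Patch 3| = 6.
|Patch 1∩Patch 2| = 16.4556.
|Patch 1∩Patch 3| = 0 (no overlap).
|Patch 2∩Patch 3| = 0.
|Patch 1∩Patch 2∩Patch 3| = 0.
|Patch 1 ∪ Patch 2 ∪ Patch 3| = 80 − 16.4556 + 0 = 63.54.

63.54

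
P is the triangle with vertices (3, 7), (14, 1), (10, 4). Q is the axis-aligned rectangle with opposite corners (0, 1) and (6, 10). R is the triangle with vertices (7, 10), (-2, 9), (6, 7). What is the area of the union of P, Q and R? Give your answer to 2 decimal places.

By inclusion–exclusion:
Individual areas: |P| = 4.5, |Q| = 54, |R| = 13.
|P∩Q| = 0.526.
|P∩R| = 0.
|Q∩R| = 10.8333.
|P∩Q∩R| = 0.
|P ∪ Q ∪ R| = 71.5 − 11.3593 + 0 = 60.14.

60.14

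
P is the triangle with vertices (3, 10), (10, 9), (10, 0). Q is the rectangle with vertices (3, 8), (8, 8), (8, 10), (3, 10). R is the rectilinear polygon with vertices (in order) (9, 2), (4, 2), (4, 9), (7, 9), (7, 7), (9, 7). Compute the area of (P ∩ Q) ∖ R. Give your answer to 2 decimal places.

|P ∩ Q| = 6.8143.
|(P ∩ Q) ∩ R| = 2.8857.
|(P ∩ Q) ∖ R| = 6.8143 − 2.8857 = 3.93.

3.93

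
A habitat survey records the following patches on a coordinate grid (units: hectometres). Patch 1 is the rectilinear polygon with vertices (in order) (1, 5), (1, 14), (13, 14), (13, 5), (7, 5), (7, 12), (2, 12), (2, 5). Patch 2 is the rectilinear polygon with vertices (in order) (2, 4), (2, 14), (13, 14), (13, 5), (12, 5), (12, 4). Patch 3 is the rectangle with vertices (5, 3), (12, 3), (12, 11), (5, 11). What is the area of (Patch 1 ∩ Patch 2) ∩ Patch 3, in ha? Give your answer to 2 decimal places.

The region (Patch 1 ∩ Patch 2) ∩ Patch 3 is the polygon with vertices (7,5), (7,11), (12,11), (12,5).
By the shoelace formula its area is 30.00.

30.00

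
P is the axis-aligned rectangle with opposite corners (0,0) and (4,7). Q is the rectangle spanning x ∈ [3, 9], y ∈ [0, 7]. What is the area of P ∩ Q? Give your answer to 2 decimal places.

|P∩Q|: x∈[3,4], y∈[0,7] → 1·7 = 7.

7.00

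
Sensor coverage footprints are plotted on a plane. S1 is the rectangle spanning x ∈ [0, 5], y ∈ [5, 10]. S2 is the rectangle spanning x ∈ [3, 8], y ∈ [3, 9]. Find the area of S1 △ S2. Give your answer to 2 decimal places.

|S1∩S2|: x∈[3,5], y∈[5,9] → 2·4 = 8.
|S1 △ S2| = |S1| + |S2| − 2·|S1∩S2| = 25 + 30 − 16 = 39.00.

39.00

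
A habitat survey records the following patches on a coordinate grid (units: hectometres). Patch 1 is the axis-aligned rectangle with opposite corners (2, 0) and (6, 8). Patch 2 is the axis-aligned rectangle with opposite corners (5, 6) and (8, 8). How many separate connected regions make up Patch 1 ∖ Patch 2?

Patch 1 ∖ Patch 2 is a single connected region.

1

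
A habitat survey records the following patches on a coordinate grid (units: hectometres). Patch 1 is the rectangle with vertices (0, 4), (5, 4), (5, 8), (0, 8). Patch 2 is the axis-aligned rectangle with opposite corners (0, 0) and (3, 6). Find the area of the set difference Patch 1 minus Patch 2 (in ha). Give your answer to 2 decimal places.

|Patch 1∩Patch 2|: x∈[0,3], y∈[4,6] → 3·2 = 6.
|Patch 1| = 20.
|Patch 1 ∖ Patch 2| = |Patch 1| − |Patch 1∩Patch 2| = 20 − 6 = 14.00.

14.00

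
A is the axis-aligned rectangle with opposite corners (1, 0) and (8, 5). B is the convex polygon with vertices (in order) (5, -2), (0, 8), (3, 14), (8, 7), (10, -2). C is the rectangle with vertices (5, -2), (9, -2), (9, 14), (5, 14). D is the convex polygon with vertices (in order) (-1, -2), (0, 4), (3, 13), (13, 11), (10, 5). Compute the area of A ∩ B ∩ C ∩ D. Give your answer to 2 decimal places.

6.68

The intersection is the polygon with vertices (5,5), (8,5), (8,3.727), (5,1.818).
By the shoelace formula its area is 6.68.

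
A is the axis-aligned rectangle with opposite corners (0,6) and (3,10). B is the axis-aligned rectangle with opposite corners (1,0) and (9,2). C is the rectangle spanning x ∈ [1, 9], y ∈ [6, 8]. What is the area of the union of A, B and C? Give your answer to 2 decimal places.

40.00

By inclusion–exclusion:
Individual areas: |A| = 12, |B| = 16, |C| = 16.
|A∩B| = 0 (no overlap).
|A∩C|: x∈[1,3], y∈[6,8] → 2·2 = 4.
|B∩C| = 0 (no overlap).
|A∩B∩C| = 0.
|A ∪ B ∪ C| = 44 − 4 + 0 = 40.00.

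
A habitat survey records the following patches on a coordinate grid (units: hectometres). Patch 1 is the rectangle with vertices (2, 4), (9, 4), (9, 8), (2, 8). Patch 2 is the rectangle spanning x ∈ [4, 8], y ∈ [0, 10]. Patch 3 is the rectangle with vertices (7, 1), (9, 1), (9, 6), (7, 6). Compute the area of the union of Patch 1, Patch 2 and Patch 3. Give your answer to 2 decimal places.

By inclusion–exclusion:
Individual areas: |Patch 1| = 28, |Patch 2| = 40, |Patch 3| = 10.
|Patch 1∩Patch 2|: x∈[4,8], y∈[4,8] → 4·4 = 16.
|Patch 1∩Patch 3|: x∈[7,9], y∈[4,6] → 2·2 = 4.
|Patch 2∩Patch 3|: x∈[7,8], y∈[1,6] → 1·5 = 5.
|Patch 1∩Patch 2∩Patch 3| = 2.
|Patch 1 ∪ Patch 2 ∪ Patch 3| = 78 − 25 + 2 = 55.00.

55.00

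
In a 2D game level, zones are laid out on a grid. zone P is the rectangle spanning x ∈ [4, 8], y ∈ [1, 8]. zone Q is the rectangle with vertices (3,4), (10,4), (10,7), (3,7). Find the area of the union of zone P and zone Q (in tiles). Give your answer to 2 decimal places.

By inclusion–exclusion:
Individual areas: |zone P| = 28, |zone Q| = 21.
|zone P∩zone Q|: x∈[4,8], y∈[4,7] → 4·3 = 12.
|zone P ∪ zone Q| = 49 − 12 = 37.00.

37.00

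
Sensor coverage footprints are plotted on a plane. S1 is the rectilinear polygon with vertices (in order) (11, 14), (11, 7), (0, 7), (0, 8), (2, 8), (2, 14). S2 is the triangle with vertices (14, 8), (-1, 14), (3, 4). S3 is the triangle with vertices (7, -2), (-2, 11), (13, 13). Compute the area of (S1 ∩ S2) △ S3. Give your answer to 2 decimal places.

73.51

|S1 ∩ S2| = 36.4.
|(S1 ∩ S2) ∩ S3| = 34.6958.
|(S1 ∩ S2) △ S3| = 36.4 + 106.5 − 69.3917 = 73.51.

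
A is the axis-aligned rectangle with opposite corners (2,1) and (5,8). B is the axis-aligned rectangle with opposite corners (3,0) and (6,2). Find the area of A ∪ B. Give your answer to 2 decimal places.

By inclusion–exclusion:
Individual areas: |A| = 21, |B| = 6.
|A∩B|: x∈[3,5], y∈[1,2] → 2·1 = 2.
|A ∪ B| = 27 − 2 = 25.00.

25.00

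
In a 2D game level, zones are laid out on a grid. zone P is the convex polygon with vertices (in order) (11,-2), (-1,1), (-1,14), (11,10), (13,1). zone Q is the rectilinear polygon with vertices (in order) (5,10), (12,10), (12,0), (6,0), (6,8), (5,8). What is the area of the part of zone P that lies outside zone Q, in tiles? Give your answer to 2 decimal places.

102.25

|zone P| = 162, |zone P∩zone Q| = 59.75.
|zone P ∖ zone Q| = |zone P| − |zone P∩zone Q| = 162 − 59.75 = 102.25.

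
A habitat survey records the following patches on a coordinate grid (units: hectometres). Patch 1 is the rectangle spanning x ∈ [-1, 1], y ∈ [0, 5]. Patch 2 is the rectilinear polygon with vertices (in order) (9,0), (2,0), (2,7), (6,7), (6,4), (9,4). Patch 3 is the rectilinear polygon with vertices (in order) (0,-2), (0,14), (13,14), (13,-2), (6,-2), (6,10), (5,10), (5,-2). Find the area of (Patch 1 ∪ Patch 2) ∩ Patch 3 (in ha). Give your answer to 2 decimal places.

|Patch 1 ∪ Patch 2| = 50.
|(Patch 1 ∪ Patch 2) ∩ Patch 3| = 38.00.

38.00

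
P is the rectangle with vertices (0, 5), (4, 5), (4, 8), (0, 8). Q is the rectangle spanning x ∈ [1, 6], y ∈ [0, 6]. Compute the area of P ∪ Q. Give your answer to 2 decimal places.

By inclusion–exclusion:
Individual areas: |P| = 12, |Q| = 30.
|P∩Q|: x∈[1,4], y∈[5,6] → 3·1 = 3.
|P ∪ Q| = 42 − 3 = 39.00.

39.00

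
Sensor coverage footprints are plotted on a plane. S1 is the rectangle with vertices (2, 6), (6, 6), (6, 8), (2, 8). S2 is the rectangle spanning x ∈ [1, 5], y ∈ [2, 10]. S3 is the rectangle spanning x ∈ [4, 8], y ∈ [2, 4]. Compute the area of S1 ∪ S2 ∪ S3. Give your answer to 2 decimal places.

40.00

By inclusion–exclusion:
Individual areas: |S1| = 8, |S2| = 32, |S3| = 8.
|S1∩S2|: x∈[2,5], y∈[6,8] → 3·2 = 6.
|S1∩S3| = 0 (no overlap).
|S2∩S3|: x∈[4,5], y∈[2,4] → 1·2 = 2.
|S1∩S2∩S3| = 0.
|S1 ∪ S2 ∪ S3| = 48 − 8 + 0 = 40.00.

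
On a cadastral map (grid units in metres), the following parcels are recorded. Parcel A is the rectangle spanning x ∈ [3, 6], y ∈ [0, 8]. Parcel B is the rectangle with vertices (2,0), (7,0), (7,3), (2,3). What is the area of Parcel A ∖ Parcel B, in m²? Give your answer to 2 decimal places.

|Parcel A∩Parcel B|: x∈[3,6], y∈[0,3] → 3·3 = 9.
|Parcel A| = 24.
|Parcel A ∖ Parcel B| = |Parcel A| − |Parcel A∩Parcel B| = 24 − 9 = 15.00.

15.00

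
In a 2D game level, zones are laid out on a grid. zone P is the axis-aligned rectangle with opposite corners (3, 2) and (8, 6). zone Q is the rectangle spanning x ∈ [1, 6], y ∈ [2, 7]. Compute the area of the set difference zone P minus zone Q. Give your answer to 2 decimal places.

|zone P∩zone Q|: x∈[3,6], y∈[2,6] → 3·4 = 12.
|zone P| = 20.
|zone P ∖ zone Q| = |zone P| − |zone P∩zone Q| = 20 − 12 = 8.00.

8.00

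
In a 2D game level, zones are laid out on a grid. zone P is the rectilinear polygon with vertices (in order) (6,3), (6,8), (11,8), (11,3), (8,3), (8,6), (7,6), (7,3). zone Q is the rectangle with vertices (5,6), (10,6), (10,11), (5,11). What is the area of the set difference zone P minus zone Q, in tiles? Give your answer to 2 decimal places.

|zone P| = 22, |zone P∩zone Q| = 8.
|zone P ∖ zone Q| = |zone P| − |zone P∩zone Q| = 22 − 8 = 14.00.

14.00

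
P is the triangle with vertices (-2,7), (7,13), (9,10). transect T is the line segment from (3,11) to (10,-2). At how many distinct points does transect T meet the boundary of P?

The segment meets the boundary at (4.238,8.701), (3.264,10.509).

2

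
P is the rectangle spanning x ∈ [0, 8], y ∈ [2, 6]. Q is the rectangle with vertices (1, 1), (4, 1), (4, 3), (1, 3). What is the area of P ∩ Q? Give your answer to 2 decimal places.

|P∩Q|: x∈[1,4], y∈[2,3] → 3·1 = 3.

3.00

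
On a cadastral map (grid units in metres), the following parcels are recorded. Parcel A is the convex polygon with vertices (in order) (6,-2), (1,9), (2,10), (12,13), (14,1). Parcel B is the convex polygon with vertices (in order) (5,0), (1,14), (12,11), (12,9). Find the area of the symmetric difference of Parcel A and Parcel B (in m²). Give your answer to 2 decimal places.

|Parcel A| = 125, |Parcel B| = 78, |Parcel A∩Parcel B| = 64.2697.
|Parcel A △ Parcel B| = |Parcel A| + |Parcel B| − 2·|Parcel A∩Parcel B| = 125 + 78 − 128.5394 = 74.46.

74.46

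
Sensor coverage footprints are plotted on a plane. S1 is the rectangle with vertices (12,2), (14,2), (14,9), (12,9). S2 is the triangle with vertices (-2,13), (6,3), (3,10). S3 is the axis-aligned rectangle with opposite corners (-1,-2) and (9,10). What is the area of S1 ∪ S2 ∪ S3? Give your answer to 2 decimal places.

137.90

By inclusion–exclusion:
Individual areas: |S1| = 14, |S2| = 13, |S3| = 120.
|S1∩S2| = 0.
|S1∩S3| = 0 (no overlap).
|S2∩S3| = 9.1.
|S1∩S2∩S3| = 0.
|S1 ∪ S2 ∪ S3| = 147 − 9.1 + 0 = 137.90.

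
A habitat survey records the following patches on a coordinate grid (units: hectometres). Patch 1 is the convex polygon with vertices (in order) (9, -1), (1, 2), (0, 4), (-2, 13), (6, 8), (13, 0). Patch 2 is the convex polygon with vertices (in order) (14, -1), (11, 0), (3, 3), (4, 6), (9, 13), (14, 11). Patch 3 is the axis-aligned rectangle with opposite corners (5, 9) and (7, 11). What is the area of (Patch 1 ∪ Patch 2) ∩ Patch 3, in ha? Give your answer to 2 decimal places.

The region (Patch 1 ∪ Patch 2) ∩ Patch 3 is the polygon with vertices (7,10.2), (7,9), (6.143,9).
By the shoelace formula its area is 0.51.

0.51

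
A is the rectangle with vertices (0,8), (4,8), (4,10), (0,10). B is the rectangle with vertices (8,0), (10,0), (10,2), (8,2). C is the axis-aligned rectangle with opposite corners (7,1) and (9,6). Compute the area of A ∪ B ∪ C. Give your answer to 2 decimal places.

By inclusion–exclusion:
Individual areas: |A| = 8, |B| = 4, |C| = 10.
|A∩B| = 0 (no overlap).
|A∩C| = 0 (no overlap).
|B∩C|: x∈[8,9], y∈[1,2] → 1·1 = 1.
|A∩B∩C| = 0.
|A ∪ B ∪ C| = 22 − 1 + 0 = 21.00.

21.00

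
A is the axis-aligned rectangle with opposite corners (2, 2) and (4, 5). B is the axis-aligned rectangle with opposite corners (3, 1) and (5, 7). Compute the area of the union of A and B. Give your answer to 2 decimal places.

15.00

By inclusion–exclusion:
Individual areas: |A| = 6, |B| = 12.
|A∩B|: x∈[3,4], y∈[2,5] → 1·3 = 3.
|A ∪ B| = 18 − 3 = 15.00.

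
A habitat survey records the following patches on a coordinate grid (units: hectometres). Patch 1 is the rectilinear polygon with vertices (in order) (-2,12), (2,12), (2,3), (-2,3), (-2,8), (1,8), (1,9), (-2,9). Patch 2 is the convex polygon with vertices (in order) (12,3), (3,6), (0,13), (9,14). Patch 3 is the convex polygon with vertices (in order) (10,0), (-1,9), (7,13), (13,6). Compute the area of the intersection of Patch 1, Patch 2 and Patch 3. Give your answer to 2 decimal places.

The intersection is the polygon with vertices (2,8.333), (1.235,10.118), (2,10.5).
By the shoelace formula its area is 0.83.

0.83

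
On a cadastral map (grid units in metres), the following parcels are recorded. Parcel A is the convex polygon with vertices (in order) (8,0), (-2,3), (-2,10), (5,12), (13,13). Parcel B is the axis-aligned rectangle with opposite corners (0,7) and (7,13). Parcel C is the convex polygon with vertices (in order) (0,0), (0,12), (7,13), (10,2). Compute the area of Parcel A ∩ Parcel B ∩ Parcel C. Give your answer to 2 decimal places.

The intersection is the polygon with vertices (7,12.25), (7,7), (0,7), (0,10.571), (5,12).
By the shoelace formula its area is 31.68.

31.68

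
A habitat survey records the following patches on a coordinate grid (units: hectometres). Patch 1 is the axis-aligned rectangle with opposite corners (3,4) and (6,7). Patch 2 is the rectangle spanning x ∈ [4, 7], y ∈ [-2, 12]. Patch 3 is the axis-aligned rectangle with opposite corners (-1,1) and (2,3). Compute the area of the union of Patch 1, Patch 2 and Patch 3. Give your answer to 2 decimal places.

51.00

By inclusion–exclusion:
Individual areas: |Patch 1| = 9, |Patch 2| = 42, |Patch 3| = 6.
|Patch 1∩Patch 2|: x∈[4,6], y∈[4,7] → 2·3 = 6.
|Patch 1∩Patch 3| = 0 (no overlap).
|Patch 2∩Patch 3| = 0 (no overlap).
|Patch 1∩Patch 2∩Patch 3| = 0.
|Patch 1 ∪ Patch 2 ∪ Patch 3| = 57 − 6 + 0 = 51.00.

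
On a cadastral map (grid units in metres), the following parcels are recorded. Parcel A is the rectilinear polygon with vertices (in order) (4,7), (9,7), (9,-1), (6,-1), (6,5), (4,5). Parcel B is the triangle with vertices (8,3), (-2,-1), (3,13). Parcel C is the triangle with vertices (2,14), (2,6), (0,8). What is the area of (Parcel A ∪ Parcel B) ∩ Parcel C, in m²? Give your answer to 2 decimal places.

The region (Parcel A ∪ Parcel B) ∩ Parcel C is the polygon with vertices (2,10.2), (2,6), (0.895,7.105).
By the shoelace formula its area is 2.32.

2.32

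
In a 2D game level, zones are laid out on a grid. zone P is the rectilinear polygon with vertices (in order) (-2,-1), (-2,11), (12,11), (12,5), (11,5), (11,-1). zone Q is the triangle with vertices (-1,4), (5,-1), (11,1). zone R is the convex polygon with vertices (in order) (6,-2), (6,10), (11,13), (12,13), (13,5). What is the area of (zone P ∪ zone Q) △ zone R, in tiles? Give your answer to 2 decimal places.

116.67

|zone P ∪ zone Q| = 162.
|(zone P ∪ zone Q) ∩ zone R| = 57.1667.
|(zone P ∪ zone Q) △ zone R| = 162 + 69 − 114.3333 = 116.67.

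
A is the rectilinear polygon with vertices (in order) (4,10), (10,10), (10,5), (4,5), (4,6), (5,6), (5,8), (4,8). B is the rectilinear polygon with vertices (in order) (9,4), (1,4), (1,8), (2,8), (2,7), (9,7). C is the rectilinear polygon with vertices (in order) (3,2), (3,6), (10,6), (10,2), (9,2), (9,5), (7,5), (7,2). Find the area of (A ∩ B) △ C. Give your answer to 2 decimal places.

21.00

|A ∩ B| = 9.
|(A ∩ B) ∩ C| = 5.
|(A ∩ B) △ C| = 9 + 22 − 10 = 21.00.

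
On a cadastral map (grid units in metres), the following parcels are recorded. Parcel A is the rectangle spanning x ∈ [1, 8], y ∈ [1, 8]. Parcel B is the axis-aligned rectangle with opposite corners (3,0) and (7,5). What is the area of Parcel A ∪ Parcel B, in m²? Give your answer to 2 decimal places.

53.00

By inclusion–exclusion:
Individual areas: |Parcel A| = 49, |Parcel B| = 20.
|Parcel A∩Parcel B|: x∈[3,7], y∈[1,5] → 4·4 = 16.
|Parcel A ∪ Parcel B| = 69 − 16 = 53.00.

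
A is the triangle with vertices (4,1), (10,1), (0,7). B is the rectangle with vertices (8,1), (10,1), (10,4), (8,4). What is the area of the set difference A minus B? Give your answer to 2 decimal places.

|A| = 18, |A∩B| = 1.2.
|A ∖ B| = |A| − |A∩B| = 18 − 1.2 = 16.80.

16.80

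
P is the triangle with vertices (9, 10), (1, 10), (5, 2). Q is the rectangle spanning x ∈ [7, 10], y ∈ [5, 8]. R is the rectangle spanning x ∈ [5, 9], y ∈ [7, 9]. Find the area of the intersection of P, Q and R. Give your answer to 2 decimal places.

0.75

The intersection is the polygon with vertices (7,8), (8,8), (7.5,7), (7,7).
By the shoelace formula its area is 0.75.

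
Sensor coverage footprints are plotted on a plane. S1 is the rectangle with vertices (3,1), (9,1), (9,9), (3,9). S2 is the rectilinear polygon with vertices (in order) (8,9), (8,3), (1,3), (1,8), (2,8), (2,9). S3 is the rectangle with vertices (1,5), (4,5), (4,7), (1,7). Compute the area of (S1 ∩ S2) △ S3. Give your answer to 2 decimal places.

32.00

|S1 ∩ S2| = 30.
|(S1 ∩ S2) ∩ S3| = 2.
|(S1 ∩ S2) △ S3| = 30 + 6 − 4 = 32.00.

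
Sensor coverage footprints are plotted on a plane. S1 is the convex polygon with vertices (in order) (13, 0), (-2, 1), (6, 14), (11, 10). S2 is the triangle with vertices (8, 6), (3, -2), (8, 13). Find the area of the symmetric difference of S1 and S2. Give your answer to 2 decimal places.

107.04

|S1| = 122.5, |S2| = 17.5, |S1∩S2| = 16.4787.
|S1 △ S2| = |S1| + |S2| − 2·|S1∩S2| = 122.5 + 17.5 − 32.9574 = 107.04.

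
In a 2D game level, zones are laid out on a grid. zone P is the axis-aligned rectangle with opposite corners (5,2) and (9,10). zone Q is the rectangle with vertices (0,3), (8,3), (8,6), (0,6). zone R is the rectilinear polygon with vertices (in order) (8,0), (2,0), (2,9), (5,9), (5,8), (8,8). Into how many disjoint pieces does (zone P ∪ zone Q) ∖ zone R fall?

2

(zone P ∪ zone Q) ∖ zone R splits into 2 disjoint pieces (area 14, area 6).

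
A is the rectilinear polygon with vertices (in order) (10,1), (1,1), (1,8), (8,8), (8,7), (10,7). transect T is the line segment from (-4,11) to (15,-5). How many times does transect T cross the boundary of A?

The segment meets the boundary at (7.875,1), (1,6.789).

2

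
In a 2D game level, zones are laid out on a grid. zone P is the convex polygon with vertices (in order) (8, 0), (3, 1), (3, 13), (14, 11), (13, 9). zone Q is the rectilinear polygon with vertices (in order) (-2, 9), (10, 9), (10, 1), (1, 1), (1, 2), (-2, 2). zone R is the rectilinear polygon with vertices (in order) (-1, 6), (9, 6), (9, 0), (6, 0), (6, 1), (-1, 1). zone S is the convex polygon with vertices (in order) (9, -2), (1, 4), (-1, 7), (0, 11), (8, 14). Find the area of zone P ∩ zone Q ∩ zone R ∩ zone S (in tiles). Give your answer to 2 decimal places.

The intersection is the polygon with vertices (6,1), (5,1), (3,2.5), (3,6), (8.5,6), (8.787,1.416), (8.556,1).
By the shoelace formula its area is 26.73.

26.73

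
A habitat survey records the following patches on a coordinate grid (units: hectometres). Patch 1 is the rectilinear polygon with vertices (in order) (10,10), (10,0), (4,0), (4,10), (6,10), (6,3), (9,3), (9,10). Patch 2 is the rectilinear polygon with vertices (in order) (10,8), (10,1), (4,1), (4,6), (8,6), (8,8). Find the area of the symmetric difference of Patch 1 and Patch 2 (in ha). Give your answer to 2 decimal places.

27.00

|Patch 1| = 39, |Patch 2| = 34, |Patch 1∩Patch 2| = 23.
|Patch 1 △ Patch 2| = |Patch 1| + |Patch 2| − 2·|Patch 1∩Patch 2| = 39 + 34 − 46 = 27.00.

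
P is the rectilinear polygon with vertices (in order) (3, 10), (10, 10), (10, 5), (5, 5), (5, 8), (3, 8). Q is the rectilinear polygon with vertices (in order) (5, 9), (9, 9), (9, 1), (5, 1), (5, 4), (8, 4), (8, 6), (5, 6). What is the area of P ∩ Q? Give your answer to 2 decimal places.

The intersection is the polygon with vertices (8,5), (8,6), (5,6), (5,8), (5,9), (9,9), (9,5).
By the shoelace formula its area is 13.00.

13.00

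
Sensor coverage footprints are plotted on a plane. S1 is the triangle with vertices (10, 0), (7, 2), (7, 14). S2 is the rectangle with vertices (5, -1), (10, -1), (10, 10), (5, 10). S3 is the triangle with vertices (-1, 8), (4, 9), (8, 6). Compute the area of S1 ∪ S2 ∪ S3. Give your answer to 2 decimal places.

By inclusion–exclusion:
Individual areas: |S1| = 18, |S2| = 55, |S3| = 9.5.
|S1∩S2| = 16.2857.
|S1∩S3| = 0.2639.
|S2∩S3| = 2.375.
|S1∩S2∩S3| = 0.2639.
|S1 ∪ S2 ∪ S3| = 82.5 − 18.9246 + 0.2639 = 63.84.

63.84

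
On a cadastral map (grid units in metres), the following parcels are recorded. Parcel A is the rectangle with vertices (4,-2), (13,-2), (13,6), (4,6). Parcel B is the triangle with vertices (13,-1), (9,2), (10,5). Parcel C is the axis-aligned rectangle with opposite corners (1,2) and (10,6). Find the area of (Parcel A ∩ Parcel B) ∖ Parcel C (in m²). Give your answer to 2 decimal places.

|Parcel A ∩ Parcel B| = 7.5.
|(Parcel A ∩ Parcel B) ∩ Parcel C| = 1.5.
|(Parcel A ∩ Parcel B) ∖ Parcel C| = 7.5 − 1.5 = 6.00.

6.00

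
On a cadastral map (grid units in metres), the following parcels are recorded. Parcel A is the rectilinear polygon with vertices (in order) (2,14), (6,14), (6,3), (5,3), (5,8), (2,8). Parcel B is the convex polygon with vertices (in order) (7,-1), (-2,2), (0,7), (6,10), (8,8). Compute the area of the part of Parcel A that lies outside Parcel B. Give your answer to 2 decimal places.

|Parcel A| = 29, |Parcel A∩Parcel B| = 9.
|Parcel A ∖ Parcel B| = |Parcel A| − |Parcel A∩Parcel B| = 29 − 9 = 20.00.

20.00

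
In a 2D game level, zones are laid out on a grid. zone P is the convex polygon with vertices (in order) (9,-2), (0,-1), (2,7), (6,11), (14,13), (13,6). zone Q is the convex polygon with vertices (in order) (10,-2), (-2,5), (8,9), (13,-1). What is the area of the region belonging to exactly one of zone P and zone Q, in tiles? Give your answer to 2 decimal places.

85.48

|zone P| = 134, |zone Q| = 76.5, |zone P∩zone Q| = 62.5104.
|zone P △ zone Q| = |zone P| + |zone Q| − 2·|zone P∩zone Q| = 134 + 76.5 − 125.0208 = 85.48.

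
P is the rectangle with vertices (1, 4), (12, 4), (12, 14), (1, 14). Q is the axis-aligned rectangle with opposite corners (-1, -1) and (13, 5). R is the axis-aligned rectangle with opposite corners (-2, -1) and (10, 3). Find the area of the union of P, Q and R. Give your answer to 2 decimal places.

By inclusion–exclusion:
Individual areas: |P| = 110, |Q| = 84, |R| = 48.
|P∩Q|: x∈[1,12], y∈[4,5] → 11·1 = 11.
|P∩R| = 0 (no overlap).
|Q∩R|: x∈[-1,10], y∈[-1,3] → 11·4 = 44.
|P∩Q∩R| = 0.
|P ∪ Q ∪ R| = 242 − 55 + 0 = 187.00.

187.00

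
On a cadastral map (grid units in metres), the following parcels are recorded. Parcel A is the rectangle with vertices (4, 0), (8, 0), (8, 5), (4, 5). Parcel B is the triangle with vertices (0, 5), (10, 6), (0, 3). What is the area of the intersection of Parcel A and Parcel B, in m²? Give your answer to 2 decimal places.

1.07

The intersection is the polygon with vertices (4,5), (6.667,5), (4,4.2).
By the shoelace formula its area is 1.07.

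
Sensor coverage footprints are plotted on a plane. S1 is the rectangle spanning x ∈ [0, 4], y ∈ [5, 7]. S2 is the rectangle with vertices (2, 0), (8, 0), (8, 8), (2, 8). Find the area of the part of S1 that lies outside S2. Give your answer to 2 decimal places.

4.00

|S1∩S2|: x∈[2,4], y∈[5,7] → 2·2 = 4.
|S1| = 8.
|S1 ∖ S2| = |S1| − |S1∩S2| = 8 − 4 = 4.00.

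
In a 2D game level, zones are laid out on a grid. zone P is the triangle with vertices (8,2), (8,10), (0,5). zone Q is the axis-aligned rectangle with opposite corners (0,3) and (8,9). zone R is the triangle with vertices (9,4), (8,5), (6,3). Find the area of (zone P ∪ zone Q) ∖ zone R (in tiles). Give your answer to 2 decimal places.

48.80

|zone P ∪ zone Q| = 50.1333.
|(zone P ∪ zone Q) ∩ zone R| = 1.3333.
|(zone P ∪ zone Q) ∖ zone R| = 50.1333 − 1.3333 = 48.80.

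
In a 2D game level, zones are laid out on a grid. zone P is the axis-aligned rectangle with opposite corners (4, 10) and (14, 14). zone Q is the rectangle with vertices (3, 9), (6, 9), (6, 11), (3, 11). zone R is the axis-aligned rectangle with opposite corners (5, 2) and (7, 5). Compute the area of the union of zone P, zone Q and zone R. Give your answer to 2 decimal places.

50.00

By inclusion–exclusion:
Individual areas: |zone P| = 40, |zone Q| = 6, |zone R| = 6.
|zone P∩zone Q|: x∈[4,6], y∈[10,11] → 2·1 = 2.
|zone P∩zone R| = 0 (no overlap).
|zone Q∩zone R| = 0 (no overlap).
|zone P∩zone Q∩zone R| = 0.
|zone P ∪ zone Q ∪ zone R| = 52 − 2 + 0 = 50.00.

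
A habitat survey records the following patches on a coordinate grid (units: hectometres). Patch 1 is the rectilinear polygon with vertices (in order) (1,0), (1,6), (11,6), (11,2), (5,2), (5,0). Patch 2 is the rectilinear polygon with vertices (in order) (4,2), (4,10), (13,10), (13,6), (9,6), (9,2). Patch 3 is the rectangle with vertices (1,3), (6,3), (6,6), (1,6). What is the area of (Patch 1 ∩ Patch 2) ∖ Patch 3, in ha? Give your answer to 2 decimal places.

|Patch 1 ∩ Patch 2| = 20.
|(Patch 1 ∩ Patch 2) ∩ Patch 3| = 6.
|(Patch 1 ∩ Patch 2) ∖ Patch 3| = 20 − 6 = 14.00.

14.00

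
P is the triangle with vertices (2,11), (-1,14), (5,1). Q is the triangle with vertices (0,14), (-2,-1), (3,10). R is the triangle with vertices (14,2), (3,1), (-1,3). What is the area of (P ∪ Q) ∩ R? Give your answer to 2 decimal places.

0.33

|P ∪ Q| = 31.2343.
|(P ∪ Q) ∩ R| = 0.33.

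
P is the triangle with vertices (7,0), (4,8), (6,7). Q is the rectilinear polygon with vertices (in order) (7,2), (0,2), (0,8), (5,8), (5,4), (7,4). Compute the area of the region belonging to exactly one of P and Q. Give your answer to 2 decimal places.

|P| = 6.5, |Q| = 34, |P∩Q| = 2.4762.
|P △ Q| = |P| + |Q| − 2·|P∩Q| = 6.5 + 34 − 4.9524 = 35.55.

35.55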